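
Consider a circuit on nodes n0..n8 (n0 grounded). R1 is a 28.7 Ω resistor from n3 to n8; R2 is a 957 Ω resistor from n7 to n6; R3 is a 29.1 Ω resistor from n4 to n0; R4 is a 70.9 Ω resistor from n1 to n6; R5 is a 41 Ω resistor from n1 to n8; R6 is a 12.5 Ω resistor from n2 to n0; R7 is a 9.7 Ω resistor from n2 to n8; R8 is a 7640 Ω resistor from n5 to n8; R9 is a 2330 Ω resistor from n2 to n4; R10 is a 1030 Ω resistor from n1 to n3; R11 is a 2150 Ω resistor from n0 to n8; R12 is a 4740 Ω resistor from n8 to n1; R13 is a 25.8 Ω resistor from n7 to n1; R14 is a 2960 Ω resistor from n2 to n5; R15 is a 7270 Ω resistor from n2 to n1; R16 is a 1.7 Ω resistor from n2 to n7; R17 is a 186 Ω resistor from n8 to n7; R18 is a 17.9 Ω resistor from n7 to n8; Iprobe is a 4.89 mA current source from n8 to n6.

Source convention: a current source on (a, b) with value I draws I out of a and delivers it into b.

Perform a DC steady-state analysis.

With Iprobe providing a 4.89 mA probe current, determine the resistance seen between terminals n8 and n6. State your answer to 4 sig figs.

R_eq = 81.71 Ω

Element admittances at DC:
  Y(R1) = 0.03484 S between n3,n8
  Y(R2) = 0.001045 S between n7,n6
  Y(R3) = 0.03436 S between n4,n0
  Y(R4) = 0.01410 S between n1,n6
  Y(R5) = 0.02439 S between n1,n8
  Y(R6) = 0.08000 S between n2,n0
  Y(R7) = 0.1031 S between n2,n8
  Y(R8) = 0.0001309 S between n5,n8
  Y(R9) = 0.0004292 S between n2,n4
  Y(R10) = 0.0009709 S between n1,n3
  Y(R11) = 0.0004651 S between n0,n8
  Y(R12) = 0.0002110 S between n8,n1
  Y(R13) = 0.03876 S between n7,n1
  Y(R14) = 0.0003378 S between n2,n5
  Y(R15) = 0.0001376 S between n2,n1
  Y(R16) = 0.5882 S between n2,n7
  Y(R17) = 0.005376 S between n8,n7
  Y(R18) = 0.05587 S between n7,n8
  Iprobe: injects 0.00489 A into n6 (from n8)
Assemble and solve the 8×8 MNA system:
  V(n1)=0.06513  V(n2)=9.228e-05  V(n3)=-0.01376  V(n4)=1.138e-06  V(n5)=-0.004389  V(n6)=0.3836  V(n7)=0.002905  V(n8)=-0.01596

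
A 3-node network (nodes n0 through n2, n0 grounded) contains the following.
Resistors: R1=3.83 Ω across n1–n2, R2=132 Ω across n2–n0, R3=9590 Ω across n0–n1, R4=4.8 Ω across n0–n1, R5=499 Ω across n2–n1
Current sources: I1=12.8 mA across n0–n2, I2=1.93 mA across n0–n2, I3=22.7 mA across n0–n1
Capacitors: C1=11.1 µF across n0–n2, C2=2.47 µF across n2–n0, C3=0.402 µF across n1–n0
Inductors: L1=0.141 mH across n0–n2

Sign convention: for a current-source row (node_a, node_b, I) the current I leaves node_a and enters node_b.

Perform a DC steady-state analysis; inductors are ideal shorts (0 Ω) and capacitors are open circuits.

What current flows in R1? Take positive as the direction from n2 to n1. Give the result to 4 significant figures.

-0.01257 A

Element admittances at DC:
  Y(R1) = 0.2611 S between n1,n2
  I1: injects 0.0128 A into n2 (from n0)
  Y(R2) = 0.007576 S between n2,n0
  Y(C1) = 0.000 S between n0,n2
  Y(C2) = 0.000 S between n2,n0
  Y(R3) = 0.0001043 S between n0,n1
  Y(R4) = 0.2083 S between n0,n1
  L1: short n0↔n2 (DC inductor)
  I2: injects 0.00193 A into n2 (from n0)
  Y(R5) = 0.002004 S between n2,n1
  Y(C3) = 0.000 S between n1,n0
  I3: injects 0.0227 A into n1 (from n0)
Assemble and solve the 3×3 MNA system:
  V(n1)=0.04814  V(n2)=0.000
  i(L1)=-0.02740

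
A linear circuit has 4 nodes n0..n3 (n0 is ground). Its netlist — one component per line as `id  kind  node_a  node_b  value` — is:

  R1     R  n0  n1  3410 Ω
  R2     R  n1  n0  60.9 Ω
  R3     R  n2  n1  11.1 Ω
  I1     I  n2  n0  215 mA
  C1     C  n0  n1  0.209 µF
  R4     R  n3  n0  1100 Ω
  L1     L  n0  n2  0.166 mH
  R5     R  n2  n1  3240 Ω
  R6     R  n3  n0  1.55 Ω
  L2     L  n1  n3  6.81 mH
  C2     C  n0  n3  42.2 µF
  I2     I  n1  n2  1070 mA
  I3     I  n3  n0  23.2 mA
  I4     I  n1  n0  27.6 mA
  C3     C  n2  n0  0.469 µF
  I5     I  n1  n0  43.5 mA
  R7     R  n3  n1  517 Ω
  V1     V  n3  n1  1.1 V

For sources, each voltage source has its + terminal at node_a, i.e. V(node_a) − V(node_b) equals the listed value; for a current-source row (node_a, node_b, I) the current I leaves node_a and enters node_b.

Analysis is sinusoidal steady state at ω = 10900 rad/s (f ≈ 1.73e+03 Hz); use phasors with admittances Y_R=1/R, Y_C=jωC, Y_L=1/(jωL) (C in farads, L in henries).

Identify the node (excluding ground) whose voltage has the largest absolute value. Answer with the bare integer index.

1

Element admittances at ω=10900 rad/s:
  Y(R1) = 0.0002933+0.000j S between n0,n1
  Y(R2) = 0.01642+0.000j S between n1,n0
  Y(R3) = 0.09009+0.000j S between n2,n1
  I1: injects 0.215 A into n0 (from n2)
  Y(C1) = 0.000+0.002278j S between n0,n1
  Y(R4) = 0.0009091+0.000j S between n3,n0
  Y(L1) = 0.000-0.5527j S between n0,n2
  Y(R5) = 0.0003086+0.000j S between n2,n1
  Y(R6) = 0.6452+0.000j S between n3,n0
  Y(L2) = 0.000-0.01347j S between n1,n3
  Y(C2) = 0.000+0.4600j S between n0,n3
  I2: injects 1.07 A into n2 (from n1)
  I3: injects 0.0232 A into n0 (from n3)
  I4: injects 0.0276 A into n0 (from n1)
  Y(C3) = 0.000+0.005112j S between n2,n0
  I5: injects 0.0435 A into n0 (from n1)
  Y(R7) = 0.001934+0.000j S between n3,n1
  V1: constraint V(n3)−V(n1) = 1.1
Assemble and solve the 4×4 MNA system:
  V(n1)=-2.036+0.7232j  V(n2)=0.08071+1.212j  V(n3)=-0.9359+0.7232j
  i(V1)=0.9120-0.02192j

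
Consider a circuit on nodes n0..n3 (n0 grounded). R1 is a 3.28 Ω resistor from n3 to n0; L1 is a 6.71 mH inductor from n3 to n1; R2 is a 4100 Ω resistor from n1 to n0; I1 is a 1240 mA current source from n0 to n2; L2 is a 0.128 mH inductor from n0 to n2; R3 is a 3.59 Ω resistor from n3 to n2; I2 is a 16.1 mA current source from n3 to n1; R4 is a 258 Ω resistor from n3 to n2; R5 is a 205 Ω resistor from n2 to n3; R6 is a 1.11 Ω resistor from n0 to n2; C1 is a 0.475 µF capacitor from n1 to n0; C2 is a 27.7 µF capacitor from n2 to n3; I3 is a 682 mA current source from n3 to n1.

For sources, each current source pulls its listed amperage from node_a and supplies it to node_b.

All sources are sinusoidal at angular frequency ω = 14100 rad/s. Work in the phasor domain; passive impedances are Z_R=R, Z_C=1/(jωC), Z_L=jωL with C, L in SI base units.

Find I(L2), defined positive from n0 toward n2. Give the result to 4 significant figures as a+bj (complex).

-0.4571+0.8308j A

MNA unknowns: 3 node voltages V₁..V_3
R1: Y=0.3049+0.000j on G[3,0]
L1: Y=0.000-0.01057j on G[3,1]
R2: Y=0.0002439+0.000j on G[1,0]
I1: z[0]−=1.24, z[2]+=1.24
L2: Y=0.000-0.5541j on G[0,2]
R3: Y=0.2786+0.000j on G[3,2]
I2: z[3]−=0.0161, z[1]+=0.0161
R4: Y=0.003876+0.000j on G[3,2]
R5: Y=0.004878+0.000j on G[2,3]
R6: Y=0.9009+0.000j on G[0,2]
C1: Y=0.000+0.006698j on G[1,0]
C2: Y=0.000+0.3906j on G[2,3]
I3: z[3]−=0.682, z[1]+=0.682
solve → V1=16.84+178.6j, V2=1.499+0.8249j, V3=2.048-0.2255j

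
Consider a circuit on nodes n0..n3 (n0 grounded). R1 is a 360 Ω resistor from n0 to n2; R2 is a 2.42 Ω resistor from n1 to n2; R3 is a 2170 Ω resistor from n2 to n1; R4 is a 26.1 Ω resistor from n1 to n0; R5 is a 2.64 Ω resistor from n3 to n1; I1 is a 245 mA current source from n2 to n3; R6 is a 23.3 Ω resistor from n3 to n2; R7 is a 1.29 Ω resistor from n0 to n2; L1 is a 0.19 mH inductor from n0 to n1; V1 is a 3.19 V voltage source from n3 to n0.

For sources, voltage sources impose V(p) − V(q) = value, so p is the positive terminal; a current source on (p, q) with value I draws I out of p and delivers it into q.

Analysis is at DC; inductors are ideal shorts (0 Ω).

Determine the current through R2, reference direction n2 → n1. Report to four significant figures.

-0.03618 A

Apply KCL at each of the 3 non-ground nodes and solve the resulting linear system.
Node n1: branches {R2, R3, R4, R5, L1} → V_1 = 0.000
Node n2: branches {R1, R2, R3, I1, R6, R7} → V_2 = -0.08755
Node n3: branches {R5, I1, R6, V1} → V_3 = 3.190
Source currents: i(L1)=-1.172, i(V1)=-1.104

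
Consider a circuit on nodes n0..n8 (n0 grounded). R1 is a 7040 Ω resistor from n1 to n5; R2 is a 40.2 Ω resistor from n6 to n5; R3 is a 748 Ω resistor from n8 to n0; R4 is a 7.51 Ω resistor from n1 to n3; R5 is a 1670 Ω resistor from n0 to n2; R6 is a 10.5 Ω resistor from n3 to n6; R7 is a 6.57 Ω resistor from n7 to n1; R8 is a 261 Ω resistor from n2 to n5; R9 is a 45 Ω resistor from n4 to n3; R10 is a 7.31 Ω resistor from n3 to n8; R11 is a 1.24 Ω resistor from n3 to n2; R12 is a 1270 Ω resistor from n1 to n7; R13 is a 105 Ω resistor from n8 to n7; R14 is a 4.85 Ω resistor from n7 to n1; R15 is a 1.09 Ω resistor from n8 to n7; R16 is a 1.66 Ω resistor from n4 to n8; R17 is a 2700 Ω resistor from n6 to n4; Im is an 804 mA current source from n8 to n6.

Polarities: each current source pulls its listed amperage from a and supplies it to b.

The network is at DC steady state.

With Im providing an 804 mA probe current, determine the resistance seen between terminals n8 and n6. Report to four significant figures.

MNA unknowns: 8 node voltages V₁..V_8
R1: Y=0.0001420 on G[1,5]
R2: Y=0.02488 on G[6,5]
R3: Y=0.001337 on G[8,0]
R4: Y=0.1332 on G[1,3]
R5: Y=0.0005988 on G[0,2]
R6: Y=0.09524 on G[3,6]
R7: Y=0.1522 on G[7,1]
R8: Y=0.003831 on G[2,5]
R9: Y=0.02222 on G[4,3]
R10: Y=0.1368 on G[3,8]
R11: Y=0.8065 on G[3,2]
R12: Y=0.0007874 on G[1,7]
R13: Y=0.009524 on G[8,7]
R14: Y=0.2062 on G[7,1]
R15: Y=0.9174 on G[8,7]
R16: Y=0.6024 on G[4,8]
R17: Y=0.0003704 on G[6,4]
Im: z[8]−=0.804, z[6]+=0.804
solve → V1=0.09185, V2=2.260, V3=2.229, V4=-0.8903, V5=9.211, V6=10.33, V7=-0.7039, V8=-1.012

R_eq = 14.11 Ω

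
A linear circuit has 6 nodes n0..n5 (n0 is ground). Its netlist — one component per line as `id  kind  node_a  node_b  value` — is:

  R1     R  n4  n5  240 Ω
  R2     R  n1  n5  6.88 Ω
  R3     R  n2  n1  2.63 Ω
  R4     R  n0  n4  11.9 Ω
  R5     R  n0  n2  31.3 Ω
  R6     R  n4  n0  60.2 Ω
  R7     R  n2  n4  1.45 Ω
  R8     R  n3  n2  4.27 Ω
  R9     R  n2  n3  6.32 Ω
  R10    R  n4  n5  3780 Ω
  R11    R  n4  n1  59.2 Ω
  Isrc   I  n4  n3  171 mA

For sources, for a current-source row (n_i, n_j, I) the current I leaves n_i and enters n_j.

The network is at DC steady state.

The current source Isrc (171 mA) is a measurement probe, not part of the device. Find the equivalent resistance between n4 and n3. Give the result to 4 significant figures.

R_eq = 3.911 Ω

Apply KCL at each of the 5 non-ground nodes and solve the resulting linear system.
Node n1: branches {R2, R3, R11} → V_1 = 0.1645
Node n2: branches {R3, R5, R7, R8, R9} → V_2 = 0.1768
Node n3: branches {R8, R9, Isrc} → V_3 = 0.6126
Node n4: branches {R1, R4, R6, R7, R10, R11, Isrc} → V_4 = -0.05614
Node n5: branches {R1, R2, R10} → V_5 = 0.1580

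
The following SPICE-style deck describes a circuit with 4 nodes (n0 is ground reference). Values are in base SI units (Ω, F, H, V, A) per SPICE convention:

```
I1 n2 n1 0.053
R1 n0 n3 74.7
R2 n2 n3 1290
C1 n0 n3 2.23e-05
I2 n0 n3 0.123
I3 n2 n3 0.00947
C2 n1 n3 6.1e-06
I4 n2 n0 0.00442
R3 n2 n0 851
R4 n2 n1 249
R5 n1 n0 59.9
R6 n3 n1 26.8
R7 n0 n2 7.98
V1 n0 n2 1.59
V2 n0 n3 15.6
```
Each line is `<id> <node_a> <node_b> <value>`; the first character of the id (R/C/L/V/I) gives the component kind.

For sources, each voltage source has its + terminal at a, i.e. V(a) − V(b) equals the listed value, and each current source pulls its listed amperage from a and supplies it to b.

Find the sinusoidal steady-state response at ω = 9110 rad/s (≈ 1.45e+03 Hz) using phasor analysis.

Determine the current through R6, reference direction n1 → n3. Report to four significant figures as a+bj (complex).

0.1240-0.1188j A

MNA unknowns: 3 node voltages V₁..V_3 plus 2 source currents (V1, V2)
I1: z[2]−=0.053, z[1]+=0.053
R1: Y=0.01339+0.000j on G[0,3]
R2: Y=0.0007752+0.000j on G[2,3]
C1: Y=0.000+0.2032j on G[0,3]
I2: z[0]−=0.123, z[3]+=0.123
I3: z[2]−=0.00947, z[3]+=0.00947
C2: Y=0.000+0.05557j on G[1,3]
I4: z[2]−=0.00442, z[0]+=0.00442
R3: Y=0.001175+0.000j on G[2,0]
R4: Y=0.004016+0.000j on G[2,1]
R5: Y=0.01669+0.000j on G[1,0]
R6: Y=0.03731+0.000j on G[3,1]
R7: Y=0.1253+0.000j on G[0,2]
V1: row V0−V2=1.59, i_V1 at 0,2
V2: row V0−V3=15.6, i_V2 at 0,3
solve → V1=-12.28-3.183j, V2=-1.590+0.000j, V3=-15.60+0.000j
aux → i_V1=-0.08045+0.01278j, i_V2=-0.6530-3.235j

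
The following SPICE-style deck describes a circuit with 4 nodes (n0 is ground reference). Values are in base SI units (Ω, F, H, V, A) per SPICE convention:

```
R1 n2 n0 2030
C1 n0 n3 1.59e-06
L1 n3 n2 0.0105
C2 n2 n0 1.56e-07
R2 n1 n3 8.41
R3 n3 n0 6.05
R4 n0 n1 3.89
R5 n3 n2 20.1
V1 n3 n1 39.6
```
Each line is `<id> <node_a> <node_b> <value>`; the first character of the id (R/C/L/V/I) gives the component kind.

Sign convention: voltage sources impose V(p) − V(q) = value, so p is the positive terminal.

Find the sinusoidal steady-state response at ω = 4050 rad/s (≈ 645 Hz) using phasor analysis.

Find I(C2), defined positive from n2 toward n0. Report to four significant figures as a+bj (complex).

0.0004677+0.01515j A

MNA unknowns: 3 node voltages V₁..V_3 plus 1 source current (V1)
R1: Y=0.0004926+0.000j on G[2,0]
C1: Y=0.000+0.006439j on G[0,3]
L1: Y=0.000-0.02352j on G[3,2]
C2: Y=0.000+0.0006318j on G[2,0]
R2: Y=0.1189+0.000j on G[1,3]
R3: Y=0.1653+0.000j on G[3,0]
R4: Y=0.2571+0.000j on G[0,1]
R5: Y=0.04975+0.000j on G[3,2]
V1: row V3−V1=39.6, i_V1 at 3,1
solve → V1=-15.53-0.4020j, V2=23.98-0.7402j, V3=24.07-0.4020j
aux → i_V1=-8.702-0.1033j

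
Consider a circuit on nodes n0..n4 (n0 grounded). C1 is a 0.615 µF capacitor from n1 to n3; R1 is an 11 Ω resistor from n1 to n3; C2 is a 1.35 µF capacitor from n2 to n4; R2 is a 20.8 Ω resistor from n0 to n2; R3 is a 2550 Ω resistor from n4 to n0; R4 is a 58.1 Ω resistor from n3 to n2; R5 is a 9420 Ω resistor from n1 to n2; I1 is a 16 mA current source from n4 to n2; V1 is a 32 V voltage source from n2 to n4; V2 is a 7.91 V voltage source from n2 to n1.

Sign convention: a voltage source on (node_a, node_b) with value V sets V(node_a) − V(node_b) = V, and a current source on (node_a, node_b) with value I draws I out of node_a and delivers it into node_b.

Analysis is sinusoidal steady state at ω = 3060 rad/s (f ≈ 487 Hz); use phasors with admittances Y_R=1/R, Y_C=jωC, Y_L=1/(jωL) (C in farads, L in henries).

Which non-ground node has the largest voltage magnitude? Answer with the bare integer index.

4

Apply KCL at each of the 4 non-ground nodes and solve the resulting linear system.
Node n1: branches {C1, R1, R5, V2} → V_1 = -7.651+0.000j
Node n2: branches {C2, R2, R4, R5, I1, V1, V2} → V_2 = 0.2589+0.000j
Node n3: branches {C1, R1, R4} → V_3 = -6.392-0.02191j
Node n4: branches {C2, R3, I1, V1} → V_4 = -31.74+0.000j
Source currents: i(V1)=0.003553-0.1322j, i(V2)=-0.1153-0.0003771j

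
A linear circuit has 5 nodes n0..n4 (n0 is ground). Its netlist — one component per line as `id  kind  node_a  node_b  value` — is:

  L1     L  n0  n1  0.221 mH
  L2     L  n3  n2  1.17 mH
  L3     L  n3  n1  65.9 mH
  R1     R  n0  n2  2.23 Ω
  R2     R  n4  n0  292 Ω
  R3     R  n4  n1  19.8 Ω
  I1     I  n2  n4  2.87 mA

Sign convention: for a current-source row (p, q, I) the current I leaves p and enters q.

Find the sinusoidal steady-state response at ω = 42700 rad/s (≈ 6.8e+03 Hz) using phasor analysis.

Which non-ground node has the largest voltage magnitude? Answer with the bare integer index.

4

Element admittances at ω=42700 rad/s:
  Y(L1) = 0.000-0.1060j S between n0,n1
  Y(L2) = 0.000-0.02002j S between n3,n2
  Y(L3) = 0.000-0.0003554j S between n3,n1
  Y(R1) = 0.4484+0.000j S between n0,n2
  Y(R2) = 0.003425+0.000j S between n4,n0
  Y(R3) = 0.05051+0.000j S between n4,n1
  I1: injects 0.00287 A into n4 (from n2)
Assemble and solve the 4×4 MNA system:
  V(n1)=0.0007410+0.02526j  V(n2)=-0.006380-5.545e-06j  V(n3)=-0.006256+0.0004352j  V(n4)=0.05391+0.02365j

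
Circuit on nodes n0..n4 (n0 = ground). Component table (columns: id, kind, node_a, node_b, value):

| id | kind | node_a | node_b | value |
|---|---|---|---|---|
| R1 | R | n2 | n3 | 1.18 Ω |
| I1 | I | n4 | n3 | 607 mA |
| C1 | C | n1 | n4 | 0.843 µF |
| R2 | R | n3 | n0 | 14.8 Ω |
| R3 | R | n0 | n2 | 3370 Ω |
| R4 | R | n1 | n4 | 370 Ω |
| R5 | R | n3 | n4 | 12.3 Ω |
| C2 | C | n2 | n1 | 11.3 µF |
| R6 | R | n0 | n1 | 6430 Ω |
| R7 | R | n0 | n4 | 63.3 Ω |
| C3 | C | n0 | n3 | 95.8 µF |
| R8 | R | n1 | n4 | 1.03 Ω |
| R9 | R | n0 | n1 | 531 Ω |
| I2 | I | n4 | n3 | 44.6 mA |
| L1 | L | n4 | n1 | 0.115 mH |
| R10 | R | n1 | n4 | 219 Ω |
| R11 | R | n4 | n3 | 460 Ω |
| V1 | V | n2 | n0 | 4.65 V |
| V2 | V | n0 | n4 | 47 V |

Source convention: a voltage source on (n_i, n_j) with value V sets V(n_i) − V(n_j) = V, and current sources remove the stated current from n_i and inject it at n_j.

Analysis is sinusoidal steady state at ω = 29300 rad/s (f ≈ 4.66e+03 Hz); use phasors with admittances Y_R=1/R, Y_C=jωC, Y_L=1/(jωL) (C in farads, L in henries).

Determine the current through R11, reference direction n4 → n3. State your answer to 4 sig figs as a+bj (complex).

Apply KCL at each of the 4 non-ground nodes and solve the resulting linear system.
Node n1: branches {C1, R4, C2, R6, R8, R9, L1, R10} → V_1 = -45.86+17.38j
Node n2: branches {R1, R3, C2, V1} → V_2 = 4.650+0.000j
Node n3: branches {R1, I1, R2, R5, C3, I2, R11} → V_3 = 0.07526-0.2116j
Node n4: branches {I1, C1, R4, R5, R7, R8, I2, L1, R10, R11, V2} → V_4 = -47.00+0.000j
Source currents: i(V1)=-9.632-16.90j, i(V2)=-9.868-16.67j

-0.1023+0.0004599j A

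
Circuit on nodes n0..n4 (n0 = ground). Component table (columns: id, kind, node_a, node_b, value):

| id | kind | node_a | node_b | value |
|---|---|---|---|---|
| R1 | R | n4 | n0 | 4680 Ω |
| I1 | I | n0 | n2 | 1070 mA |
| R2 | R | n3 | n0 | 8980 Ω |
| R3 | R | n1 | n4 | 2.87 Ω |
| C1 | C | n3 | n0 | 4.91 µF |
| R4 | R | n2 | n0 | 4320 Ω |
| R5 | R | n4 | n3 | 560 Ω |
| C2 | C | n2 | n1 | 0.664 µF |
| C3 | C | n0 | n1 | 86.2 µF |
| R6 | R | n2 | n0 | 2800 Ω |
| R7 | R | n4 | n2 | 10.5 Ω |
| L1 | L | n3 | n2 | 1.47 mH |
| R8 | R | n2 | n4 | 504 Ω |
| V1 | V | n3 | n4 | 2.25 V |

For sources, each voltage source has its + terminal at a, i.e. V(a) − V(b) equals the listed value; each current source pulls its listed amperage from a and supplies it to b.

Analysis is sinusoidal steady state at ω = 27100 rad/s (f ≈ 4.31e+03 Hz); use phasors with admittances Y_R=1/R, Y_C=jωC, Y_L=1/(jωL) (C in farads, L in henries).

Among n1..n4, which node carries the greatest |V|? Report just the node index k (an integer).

2

Element admittances at ω=27100 rad/s:
  Y(R1) = 0.0002137+0.000j S between n4,n0
  I1: injects 1.07 A into n2 (from n0)
  Y(R2) = 0.0001114+0.000j S between n3,n0
  Y(R3) = 0.3484+0.000j S between n1,n4
  Y(C1) = 0.000+0.1331j S between n3,n0
  Y(R4) = 0.0002315+0.000j S between n2,n0
  Y(R5) = 0.001786+0.000j S between n4,n3
  Y(C2) = 0.000+0.01799j S between n2,n1
  Y(C3) = 0.000+2.336j S between n0,n1
  Y(R6) = 0.0003571+0.000j S between n2,n0
  Y(R7) = 0.09524+0.000j S between n4,n2
  Y(L1) = 0.000-0.02510j S between n3,n2
  Y(R8) = 0.001984+0.000j S between n2,n4
  V1: constraint V(n3)−V(n4) = 2.25
Assemble and solve the 5×5 MNA system:
  V(n1)=-0.2270-0.3132j  V(n2)=12.29-2.642j  V(n3)=4.003-2.482j  V(n4)=1.753-2.482j
  i(V1)=-0.3387-0.7405j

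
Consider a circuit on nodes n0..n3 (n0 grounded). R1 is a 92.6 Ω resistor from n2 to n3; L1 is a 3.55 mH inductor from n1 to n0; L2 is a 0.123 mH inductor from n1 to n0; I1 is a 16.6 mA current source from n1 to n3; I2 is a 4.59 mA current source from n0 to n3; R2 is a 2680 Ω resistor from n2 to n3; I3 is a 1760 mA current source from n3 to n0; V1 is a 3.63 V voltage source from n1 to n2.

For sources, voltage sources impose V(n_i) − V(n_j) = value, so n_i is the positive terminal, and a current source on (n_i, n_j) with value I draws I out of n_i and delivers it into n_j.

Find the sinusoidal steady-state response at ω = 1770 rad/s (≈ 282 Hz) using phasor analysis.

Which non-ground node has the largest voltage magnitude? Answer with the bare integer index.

Element admittances at ω=1770 rad/s:
  Y(R1) = 0.01080+0.000j S between n2,n3
  Y(L1) = 0.000-0.1591j S between n1,n0
  Y(L2) = 0.000-4.593j S between n1,n0
  I1: injects 0.0166 A into n3 (from n1)
  I2: injects 0.00459 A into n3 (from n0)
  Y(R2) = 0.0003731+0.000j S between n2,n3
  I3: injects 1.76 A into n0 (from n3)
  V1: constraint V(n1)−V(n2) = 3.63
Assemble and solve the 4×4 MNA system:
  V(n1)=0.000-0.3694j  V(n2)=-3.630-0.3694j  V(n3)=-159.3-0.3694j
  i(V1)=1.739+0.000j

3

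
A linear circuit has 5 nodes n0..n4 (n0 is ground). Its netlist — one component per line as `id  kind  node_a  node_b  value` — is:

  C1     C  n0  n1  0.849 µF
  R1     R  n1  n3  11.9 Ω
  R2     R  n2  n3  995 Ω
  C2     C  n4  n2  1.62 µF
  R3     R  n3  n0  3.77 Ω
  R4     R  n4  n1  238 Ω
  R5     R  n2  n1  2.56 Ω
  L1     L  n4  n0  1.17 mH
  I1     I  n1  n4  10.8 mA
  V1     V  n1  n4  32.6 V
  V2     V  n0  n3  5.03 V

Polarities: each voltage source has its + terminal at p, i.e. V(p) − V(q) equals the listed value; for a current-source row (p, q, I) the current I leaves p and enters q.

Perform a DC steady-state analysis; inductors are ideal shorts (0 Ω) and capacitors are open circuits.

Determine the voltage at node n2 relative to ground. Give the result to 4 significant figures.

32.50 V

MNA unknowns: 4 node voltages V₁..V_4 plus 3 source currents (L1, V1, V2)
C1: Y=0.000 on G[0,1]
R1: Y=0.08403 on G[1,3]
R2: Y=0.001005 on G[2,3]
C2: Y=0.000 on G[4,2]
R3: Y=0.2653 on G[3,0]
R4: Y=0.004202 on G[4,1]
R5: Y=0.3906 on G[2,1]
L1: row V4−V0=0, i_L1 at 4,0
I1: z[1]−=0.0108, z[4]+=0.0108
V1: row V1−V4=32.6, i_V1 at 1,4
V2: row V0−V3=5.03, i_V2 at 0,3
solve → V1=32.60, V2=32.50, V3=-5.030, V4=0.000
aux → i_L1=-3.200, i_V1=-3.348, i_V2=-4.534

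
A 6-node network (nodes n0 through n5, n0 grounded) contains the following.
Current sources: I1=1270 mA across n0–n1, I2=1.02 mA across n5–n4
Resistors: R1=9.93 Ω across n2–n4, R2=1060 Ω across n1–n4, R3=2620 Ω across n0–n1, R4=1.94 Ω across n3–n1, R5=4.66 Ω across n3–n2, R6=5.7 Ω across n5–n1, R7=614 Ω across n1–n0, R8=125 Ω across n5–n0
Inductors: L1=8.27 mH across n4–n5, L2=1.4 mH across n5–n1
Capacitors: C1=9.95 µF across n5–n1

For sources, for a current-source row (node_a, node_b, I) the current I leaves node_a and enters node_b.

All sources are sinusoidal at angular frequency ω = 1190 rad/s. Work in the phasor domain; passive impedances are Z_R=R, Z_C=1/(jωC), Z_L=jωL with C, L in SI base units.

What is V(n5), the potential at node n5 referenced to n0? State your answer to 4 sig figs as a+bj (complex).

Element admittances at ω=1190 rad/s:
  I1: injects 1.27 A into n1 (from n0)
  Y(R1) = 0.1007+0.000j S between n2,n4
  Y(L1) = 0.000-0.1016j S between n4,n5
  Y(R2) = 0.0009434+0.000j S between n1,n4
  Y(R3) = 0.0003817+0.000j S between n0,n1
  Y(R4) = 0.5155+0.000j S between n3,n1
  Y(C1) = 0.000+0.01184j S between n5,n1
  Y(R5) = 0.2146+0.000j S between n3,n2
  Y(R6) = 0.1754+0.000j S between n5,n1
  Y(L2) = 0.000-0.6002j S between n5,n1
  Y(R7) = 0.001629+0.000j S between n1,n0
  Y(R8) = 0.008000+0.000j S between n5,n0
  I2: injects 0.00102 A into n4 (from n5)
Assemble and solve the 5×5 MNA system:
  V(n1)=127.3+1.166j  V(n2)=126.9+0.8356j  V(n3)=127.2+1.069j  V(n4)=126.3+0.3377j  V(n5)=126.8-0.2931j

126.8-0.2931j V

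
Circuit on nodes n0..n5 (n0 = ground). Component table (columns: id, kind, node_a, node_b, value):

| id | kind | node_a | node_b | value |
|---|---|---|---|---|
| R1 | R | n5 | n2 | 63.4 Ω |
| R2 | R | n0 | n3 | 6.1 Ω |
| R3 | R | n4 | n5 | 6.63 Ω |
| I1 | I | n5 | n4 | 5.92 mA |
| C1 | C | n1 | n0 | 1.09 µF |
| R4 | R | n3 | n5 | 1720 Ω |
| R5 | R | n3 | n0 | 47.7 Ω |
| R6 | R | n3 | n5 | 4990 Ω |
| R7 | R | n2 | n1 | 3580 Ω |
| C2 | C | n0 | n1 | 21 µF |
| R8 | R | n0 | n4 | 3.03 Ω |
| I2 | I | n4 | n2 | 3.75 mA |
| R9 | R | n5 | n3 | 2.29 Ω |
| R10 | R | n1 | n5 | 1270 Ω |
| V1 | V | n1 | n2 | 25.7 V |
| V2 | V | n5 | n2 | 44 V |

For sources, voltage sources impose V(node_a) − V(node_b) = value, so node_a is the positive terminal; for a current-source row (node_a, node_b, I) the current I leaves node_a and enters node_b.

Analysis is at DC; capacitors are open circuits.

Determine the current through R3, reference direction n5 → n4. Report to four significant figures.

Element admittances at DC:
  Y(R1) = 0.01577 S between n5,n2
  Y(R2) = 0.1639 S between n0,n3
  Y(R3) = 0.1508 S between n4,n5
  I1: injects 0.00592 A into n4 (from n5)
  Y(C1) = 0.000 S between n1,n0
  Y(R4) = 0.0005814 S between n3,n5
  Y(R5) = 0.02096 S between n3,n0
  Y(R6) = 0.0002004 S between n3,n5
  Y(R7) = 0.0002793 S between n2,n1
  Y(C2) = 0.000 S between n0,n1
  Y(R8) = 0.3300 S between n0,n4
  I2: injects 0.00375 A into n2 (from n4)
  Y(R9) = 0.4367 S between n5,n3
  Y(R10) = 0.0007874 S between n1,n5
  V1: constraint V(n1)−V(n2) = 25.7
  V2: constraint V(n5)−V(n2) = 44
Assemble and solve the 7×7 MNA system:
  V(n1)=-18.31  V(n2)=-44.01  V(n3)=-0.004484  V(n4)=0.002512  V(n5)=-0.006379
  i(V1)=0.007231  i(V2)=-0.7122

-0.001341 A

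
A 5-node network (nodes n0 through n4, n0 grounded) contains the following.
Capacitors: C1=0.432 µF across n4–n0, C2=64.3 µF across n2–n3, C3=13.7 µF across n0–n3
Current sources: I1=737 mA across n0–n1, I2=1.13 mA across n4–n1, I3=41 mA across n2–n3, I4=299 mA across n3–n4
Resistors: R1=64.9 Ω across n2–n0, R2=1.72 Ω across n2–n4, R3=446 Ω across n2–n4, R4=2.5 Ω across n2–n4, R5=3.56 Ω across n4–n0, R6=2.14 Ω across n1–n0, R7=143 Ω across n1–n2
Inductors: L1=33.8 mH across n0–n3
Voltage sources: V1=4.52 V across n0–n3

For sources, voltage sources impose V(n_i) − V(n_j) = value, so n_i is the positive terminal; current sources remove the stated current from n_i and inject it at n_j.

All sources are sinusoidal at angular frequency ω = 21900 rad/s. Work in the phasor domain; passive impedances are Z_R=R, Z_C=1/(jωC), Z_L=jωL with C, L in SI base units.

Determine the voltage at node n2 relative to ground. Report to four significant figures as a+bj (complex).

Element admittances at ω=21900 rad/s:
  Y(C1) = 0.000+0.009461j S between n4,n0
  I1: injects 0.737 A into n1 (from n0)
  Y(R1) = 0.01541+0.000j S between n2,n0
  Y(R2) = 0.5814+0.000j S between n2,n4
  Y(C2) = 0.000+1.408j S between n2,n3
  I2: injects 0.00113 A into n1 (from n4)
  Y(R3) = 0.002242+0.000j S between n2,n4
  I3: injects 0.041 A into n3 (from n2)
  I4: injects 0.299 A into n4 (from n3)
  Y(R4) = 0.4000+0.000j S between n2,n4
  Y(L1) = 0.000-0.001351j S between n0,n3
  Y(R5) = 0.2809+0.000j S between n4,n0
  Y(R6) = 0.4673+0.000j S between n1,n0
  Y(C3) = 0.000+0.3000j S between n0,n3
  Y(R7) = 0.006993+0.000j S between n1,n2
  V1: constraint V(n0)−V(n3) = 4.52
Assemble and solve the 5×5 MNA system:
  V(n1)=1.492-0.01303j  V(n2)=-4.352-0.8839j  V(n3)=-4.520+0.000j  V(n4)=-3.155-0.6640j
  i(V1)=-0.9867-1.586j

-4.352-0.8839j V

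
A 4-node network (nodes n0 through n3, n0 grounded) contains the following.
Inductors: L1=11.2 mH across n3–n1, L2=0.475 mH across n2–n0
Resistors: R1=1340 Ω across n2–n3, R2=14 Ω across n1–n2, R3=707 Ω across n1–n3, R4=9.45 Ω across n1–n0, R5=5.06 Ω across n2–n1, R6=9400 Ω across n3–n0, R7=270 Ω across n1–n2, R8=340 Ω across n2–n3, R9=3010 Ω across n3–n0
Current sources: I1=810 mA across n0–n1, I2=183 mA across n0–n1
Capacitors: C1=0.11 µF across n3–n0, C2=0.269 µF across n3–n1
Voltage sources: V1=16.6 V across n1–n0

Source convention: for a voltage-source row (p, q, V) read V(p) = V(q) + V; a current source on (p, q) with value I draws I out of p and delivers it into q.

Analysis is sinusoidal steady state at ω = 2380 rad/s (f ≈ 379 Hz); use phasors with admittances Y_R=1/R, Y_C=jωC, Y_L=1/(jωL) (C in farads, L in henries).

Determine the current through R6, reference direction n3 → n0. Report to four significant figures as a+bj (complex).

Apply KCL at each of the 3 non-ground nodes and solve the resulting linear system.
Node n1: branches {L1, I1, R2, R3, R4, R5, I2, C2, R7, V1} → V_1 = 16.60+0.000j
Node n2: branches {R1, R2, R5, L2, R7, R8} → V_2 = 1.483+4.722j
Node n3: branches {L1, R1, C1, R3, C2, R6, R8, R9} → V_3 = 16.00-1.630j
Source currents: i(V1)=-4.948+1.308j

0.001702-0.0001734j A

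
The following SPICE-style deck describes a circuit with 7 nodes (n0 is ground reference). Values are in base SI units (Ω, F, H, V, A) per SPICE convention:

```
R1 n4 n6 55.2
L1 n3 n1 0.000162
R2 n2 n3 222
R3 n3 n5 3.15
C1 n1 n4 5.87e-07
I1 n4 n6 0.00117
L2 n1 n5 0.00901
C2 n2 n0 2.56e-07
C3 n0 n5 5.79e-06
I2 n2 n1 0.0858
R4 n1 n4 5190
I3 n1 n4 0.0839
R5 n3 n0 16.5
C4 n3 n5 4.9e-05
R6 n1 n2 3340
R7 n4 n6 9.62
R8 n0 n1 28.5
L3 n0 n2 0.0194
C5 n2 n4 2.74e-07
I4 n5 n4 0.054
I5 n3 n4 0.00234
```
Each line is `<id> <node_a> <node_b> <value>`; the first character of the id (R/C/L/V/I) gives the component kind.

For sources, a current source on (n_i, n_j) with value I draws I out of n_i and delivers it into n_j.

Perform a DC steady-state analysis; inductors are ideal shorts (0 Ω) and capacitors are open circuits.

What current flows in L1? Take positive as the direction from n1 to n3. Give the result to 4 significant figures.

0.05793 A

Apply KCL at each of the 6 non-ground nodes and solve the resulting linear system.
Node n1: branches {L1, C1, L2, I2, R4, I3, R6, R8} → V_1 = 0.8538
Node n2: branches {R2, C2, I2, R6, L3, C5} → V_2 = 0.000
Node n3: branches {L1, R2, R3, R5, C4, I5} → V_3 = 0.8538
Node n4: branches {R1, C1, I1, R4, I3, R7, C5, I4, I5} → V_4 = 728.7
Node n5: branches {R3, L2, C3, C4, I4} → V_5 = 0.8538
Node n6: branches {R1, I1, R7} → V_6 = 728.7
Source currents: i(L1)=-0.05793, i(L2)=0.05400, i(L3)=0.08170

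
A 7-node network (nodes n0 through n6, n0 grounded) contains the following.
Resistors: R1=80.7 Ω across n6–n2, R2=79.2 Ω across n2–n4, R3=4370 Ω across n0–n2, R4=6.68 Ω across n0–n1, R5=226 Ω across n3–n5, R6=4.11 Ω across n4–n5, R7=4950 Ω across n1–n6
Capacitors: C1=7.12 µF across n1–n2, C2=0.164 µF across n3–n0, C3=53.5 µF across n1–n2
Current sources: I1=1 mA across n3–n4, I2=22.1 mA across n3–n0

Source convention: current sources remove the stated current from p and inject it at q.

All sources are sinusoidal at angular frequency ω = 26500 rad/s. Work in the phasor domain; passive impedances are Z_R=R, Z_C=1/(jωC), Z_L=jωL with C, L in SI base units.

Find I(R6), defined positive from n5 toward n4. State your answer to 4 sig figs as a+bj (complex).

-0.008189+0.01084j A

Element admittances at ω=26500 rad/s:
  Y(R1) = 0.01239+0.000j S between n6,n2
  Y(R2) = 0.01263+0.000j S between n2,n4
  Y(R3) = 0.0002288+0.000j S between n0,n2
  Y(R4) = 0.1497+0.000j S between n0,n1
  Y(R5) = 0.004425+0.000j S between n3,n5
  Y(R6) = 0.2433+0.000j S between n4,n5
  Y(C1) = 0.000+0.1887j S between n1,n2
  Y(C2) = 0.000+0.004346j S between n3,n0
  I1: injects 0.001 A into n4 (from n3)
  Y(R7) = 0.0002020+0.000j S between n1,n6
  Y(C3) = 0.000+1.418j S between n1,n2
  I2: injects 0.0221 A into n0 (from n3)
Assemble and solve the 6×6 MNA system:
  V(n1)=-0.04796+0.07232j  V(n2)=-0.04122+0.07679j  V(n3)=-2.495+3.431j  V(n4)=-0.6106+0.9356j  V(n5)=-0.6443+0.9802j  V(n6)=-0.04133+0.07672j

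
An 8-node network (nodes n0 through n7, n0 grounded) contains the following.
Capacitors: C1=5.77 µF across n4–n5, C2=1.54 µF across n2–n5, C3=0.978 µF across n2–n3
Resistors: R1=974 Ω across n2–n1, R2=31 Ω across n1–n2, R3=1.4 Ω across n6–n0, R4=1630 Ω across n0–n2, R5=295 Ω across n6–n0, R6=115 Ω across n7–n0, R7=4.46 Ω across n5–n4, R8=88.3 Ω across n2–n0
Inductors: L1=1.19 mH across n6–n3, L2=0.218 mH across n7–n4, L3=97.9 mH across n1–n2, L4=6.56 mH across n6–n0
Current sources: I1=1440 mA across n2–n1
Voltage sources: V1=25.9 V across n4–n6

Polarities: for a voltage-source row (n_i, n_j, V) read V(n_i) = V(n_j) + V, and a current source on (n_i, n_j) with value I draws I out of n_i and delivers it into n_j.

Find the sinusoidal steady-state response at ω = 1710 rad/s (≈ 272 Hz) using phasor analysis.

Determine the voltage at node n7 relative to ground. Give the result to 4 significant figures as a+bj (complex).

25.57-0.2025j V

MNA unknowns: 7 node voltages V₁..V_7 plus 1 source current (V1)
C1: Y=0.000+0.009867j on G[4,5]
R1: Y=0.001027+0.000j on G[2,1]
L1: Y=0.000-0.4914j on G[6,3]
R2: Y=0.03226+0.000j on G[1,2]
L2: Y=0.000-2.683j on G[7,4]
I1: z[2]−=1.44, z[1]+=1.44
R3: Y=0.7143+0.000j on G[6,0]
R4: Y=0.0006135+0.000j on G[0,2]
L3: Y=0.000-0.005973j on G[1,2]
R5: Y=0.003390+0.000j on G[6,0]
R6: Y=0.008696+0.000j on G[7,0]
C2: Y=0.000+0.002633j on G[2,5]
C3: Y=0.000+0.001672j on G[2,3]
R7: Y=0.2242+0.000j on G[5,4]
L4: Y=0.000-0.08915j on G[6,0]
R8: Y=0.01133+0.000j on G[2,0]
V1: row V4−V6=25.9, i_V1 at 4,6
solve → V1=43.79+12.42j, V2=1.874+4.902j, V3=-0.3337-0.1368j, V4=25.57-0.1196j, V5=25.50-0.3938j, V6=-0.3262-0.1196j, V7=25.57-0.2025j
aux → i_V1=-0.2363-0.06045j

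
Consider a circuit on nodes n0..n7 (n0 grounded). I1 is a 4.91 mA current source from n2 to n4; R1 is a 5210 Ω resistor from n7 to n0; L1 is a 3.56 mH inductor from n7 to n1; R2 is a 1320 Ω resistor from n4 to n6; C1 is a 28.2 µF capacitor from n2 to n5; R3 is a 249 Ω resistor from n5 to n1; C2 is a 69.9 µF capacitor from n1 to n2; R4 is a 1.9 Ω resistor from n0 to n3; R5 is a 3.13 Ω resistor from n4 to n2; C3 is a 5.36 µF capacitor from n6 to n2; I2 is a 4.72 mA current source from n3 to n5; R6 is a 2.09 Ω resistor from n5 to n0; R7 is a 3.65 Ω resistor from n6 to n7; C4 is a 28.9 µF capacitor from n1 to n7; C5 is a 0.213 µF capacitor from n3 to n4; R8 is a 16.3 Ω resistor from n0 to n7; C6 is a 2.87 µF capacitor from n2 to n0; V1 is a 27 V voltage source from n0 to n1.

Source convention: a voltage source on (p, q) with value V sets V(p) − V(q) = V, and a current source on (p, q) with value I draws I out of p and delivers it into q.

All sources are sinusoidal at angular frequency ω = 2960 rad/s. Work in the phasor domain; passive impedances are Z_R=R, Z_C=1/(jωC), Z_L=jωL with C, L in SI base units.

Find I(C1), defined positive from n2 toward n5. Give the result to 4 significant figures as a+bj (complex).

Apply KCL at each of the 7 non-ground nodes and solve the resulting linear system.
Node n1: branches {L1, R3, C2, C4, V1} → V_1 = -27.00+0.000j
Node n2: branches {I1, C1, C2, R5, C3, C6} → V_2 = -17.89-0.9083j
Node n3: branches {R4, I2, C5} → V_3 = -0.007946-0.02135j
Node n4: branches {I1, R2, R5, C5} → V_4 = -17.83-0.8745j
Node n5: branches {C1, R3, I2, R6} → V_5 = -0.5759-2.995j
Node n6: branches {R2, C3, R7} → V_6 = -0.3697-1.461j
Node n7: branches {R1, L1, R7, C4, R8} → V_7 = -0.2894-0.4487j
Source currents: i(V1)=-0.2898-1.624j

-0.1742-1.445j A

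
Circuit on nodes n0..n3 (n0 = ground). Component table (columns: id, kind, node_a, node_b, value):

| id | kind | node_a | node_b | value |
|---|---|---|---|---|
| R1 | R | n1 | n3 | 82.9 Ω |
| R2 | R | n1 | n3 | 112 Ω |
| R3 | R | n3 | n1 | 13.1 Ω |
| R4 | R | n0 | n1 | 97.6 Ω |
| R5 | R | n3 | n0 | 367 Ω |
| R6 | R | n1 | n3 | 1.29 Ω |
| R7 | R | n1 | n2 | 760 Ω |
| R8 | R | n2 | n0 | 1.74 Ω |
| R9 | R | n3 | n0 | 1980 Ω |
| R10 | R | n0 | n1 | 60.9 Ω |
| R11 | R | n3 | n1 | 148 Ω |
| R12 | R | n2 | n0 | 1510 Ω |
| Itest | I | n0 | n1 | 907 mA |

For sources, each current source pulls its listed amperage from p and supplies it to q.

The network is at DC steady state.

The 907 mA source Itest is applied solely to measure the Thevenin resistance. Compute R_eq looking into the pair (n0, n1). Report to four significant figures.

R_eq = 32.05 Ω

Element admittances at DC:
  Y(R1) = 0.01206 S between n1,n3
  Y(R2) = 0.008929 S between n1,n3
  Y(R3) = 0.07634 S between n3,n1
  Y(R4) = 0.01025 S between n0,n1
  Y(R5) = 0.002725 S between n3,n0
  Y(R6) = 0.7752 S between n1,n3
  Y(R7) = 0.001316 S between n1,n2
  Y(R8) = 0.5747 S between n2,n0
  Y(R9) = 0.0005051 S between n3,n0
  Y(R10) = 0.01642 S between n0,n1
  Y(R11) = 0.006757 S between n3,n1
  Y(R12) = 0.0006623 S between n2,n0
  Itest: injects 0.907 A into n1 (from n0)
Assemble and solve the 3×3 MNA system:
  V(n1)=29.07  V(n2)=0.06633  V(n3)=28.97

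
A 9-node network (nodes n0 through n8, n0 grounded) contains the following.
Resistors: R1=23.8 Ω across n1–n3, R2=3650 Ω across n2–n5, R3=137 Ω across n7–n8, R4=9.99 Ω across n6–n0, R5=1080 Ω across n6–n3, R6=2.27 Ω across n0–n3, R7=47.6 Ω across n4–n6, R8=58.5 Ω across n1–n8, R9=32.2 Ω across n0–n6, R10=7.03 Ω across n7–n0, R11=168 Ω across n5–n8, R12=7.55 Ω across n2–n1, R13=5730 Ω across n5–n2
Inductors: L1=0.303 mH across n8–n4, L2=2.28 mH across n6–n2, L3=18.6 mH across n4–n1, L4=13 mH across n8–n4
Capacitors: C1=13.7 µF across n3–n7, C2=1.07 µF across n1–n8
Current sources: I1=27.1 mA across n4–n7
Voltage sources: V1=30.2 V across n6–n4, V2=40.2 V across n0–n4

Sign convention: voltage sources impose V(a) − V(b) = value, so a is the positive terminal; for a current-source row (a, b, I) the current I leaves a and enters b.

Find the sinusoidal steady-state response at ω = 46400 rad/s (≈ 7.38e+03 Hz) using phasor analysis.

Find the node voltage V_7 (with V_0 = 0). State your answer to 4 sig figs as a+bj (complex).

-2.259-0.02425j V

Element admittances at ω=46400 rad/s:
  Y(R1) = 0.04202+0.000j S between n1,n3
  Y(R2) = 0.0002740+0.000j S between n2,n5
  Y(L1) = 0.000-0.07113j S between n8,n4
  Y(C1) = 0.000+0.6357j S between n3,n7
  Y(R3) = 0.007299+0.000j S between n7,n8
  Y(R4) = 0.1001+0.000j S between n6,n0
  Y(R5) = 0.0009259+0.000j S between n6,n3
  Y(R6) = 0.4405+0.000j S between n0,n3
  I1: injects 0.0271 A into n7 (from n4)
  Y(L2) = 0.000-0.009453j S between n6,n2
  Y(L3) = 0.000-0.001159j S between n4,n1
  Y(R7) = 0.02101+0.000j S between n4,n6
  Y(R8) = 0.01709+0.000j S between n1,n8
  Y(L4) = 0.000-0.001658j S between n8,n4
  Y(R9) = 0.03106+0.000j S between n0,n6
  Y(C2) = 0.000+0.04965j S between n1,n8
  Y(R10) = 0.1422+0.000j S between n7,n0
  Y(R11) = 0.005952+0.000j S between n5,n8
  Y(R12) = 0.1325+0.000j S between n2,n1
  Y(R13) = 0.0001745+0.000j S between n5,n2
  V1: constraint V(n6)−V(n4) = 30.2
  V2: constraint V(n0)−V(n4) = 40.2
Assemble and solve the 10×10 MNA system:
  V(n1)=-30.78-2.173j  V(n2)=-30.54-3.564j  V(n3)=-2.497+0.1252j  V(n4)=-40.20+0.000j  V(n5)=-36.52+18.63j  V(n6)=-10.00+0.000j  V(n7)=-2.259-0.02425j  V(n8)=-36.97+20.30j
  i(V1)=0.6504+0.1943j  i(V2)=-2.733+0.05171j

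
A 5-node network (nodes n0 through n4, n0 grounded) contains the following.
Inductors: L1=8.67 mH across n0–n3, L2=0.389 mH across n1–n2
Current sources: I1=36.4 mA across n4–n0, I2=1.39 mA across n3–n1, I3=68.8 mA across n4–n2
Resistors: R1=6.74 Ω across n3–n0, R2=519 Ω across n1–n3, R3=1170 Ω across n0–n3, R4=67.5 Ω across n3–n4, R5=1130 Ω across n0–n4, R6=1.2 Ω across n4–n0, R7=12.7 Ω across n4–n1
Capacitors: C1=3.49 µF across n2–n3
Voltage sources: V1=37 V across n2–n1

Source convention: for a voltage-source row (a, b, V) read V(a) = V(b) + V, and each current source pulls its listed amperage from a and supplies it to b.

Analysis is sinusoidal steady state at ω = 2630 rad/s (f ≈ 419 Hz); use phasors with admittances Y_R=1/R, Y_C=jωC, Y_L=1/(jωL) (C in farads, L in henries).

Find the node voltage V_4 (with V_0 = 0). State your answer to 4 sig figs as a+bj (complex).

-0.1145-0.3538j V

Element admittances at ω=2630 rad/s:
  Y(L1) = 0.000-0.04386j S between n0,n3
  Y(L2) = 0.000-0.9775j S between n1,n2
  I1: injects 0.0364 A into n0 (from n4)
  Y(R1) = 0.1484+0.000j S between n3,n0
  Y(R2) = 0.001927+0.000j S between n1,n3
  I2: injects 0.00139 A into n1 (from n3)
  Y(R3) = 0.0008547+0.000j S between n0,n3
  Y(R4) = 0.01481+0.000j S between n3,n4
  Y(R5) = 0.0008850+0.000j S between n0,n4
  Y(R6) = 0.8333+0.000j S between n4,n0
  Y(C1) = 0.000+0.009179j S between n2,n3
  I3: injects 0.0688 A into n2 (from n4)
  Y(R7) = 0.07874+0.000j S between n4,n1
  V1: constraint V(n2)−V(n1) = 37
Assemble and solve the 5×5 MNA system:
  V(n1)=0.01944-4.531j  V(n2)=37.02-4.531j  V(n3)=-0.1705+1.928j  V(n4)=-0.1145-0.3538j
  i(V1)=0.009519+35.82j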